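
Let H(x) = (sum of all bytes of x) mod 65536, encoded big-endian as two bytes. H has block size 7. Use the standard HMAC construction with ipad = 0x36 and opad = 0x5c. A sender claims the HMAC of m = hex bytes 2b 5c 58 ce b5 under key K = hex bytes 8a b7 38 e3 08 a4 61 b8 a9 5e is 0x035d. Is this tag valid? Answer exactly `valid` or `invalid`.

valid

Key hex bytes 8a b7 38 e3 08 a4 61 b8 a9 5e is 10 bytes > B = 7, so hash it first: H(key) = 05 28, then zero-pad to 7 bytes: K' = 05 28 00 00 00 00 00.
K' ⊕ ipad = 33 1e 36 36 36 36 36; K' ⊕ opad = 59 74 5c 5c 5c 5c 5c.
Inner hash: sum = 51+30+54+54+54+54+54+43+92+88+206+181 = 961 → 03 c1.
Outer hash (recomputed tag): sum = 89+116+92+92+92+92+92+3+193 = 861 → 03 5d.
Recomputed tag = 035d; claimed = 035d → match.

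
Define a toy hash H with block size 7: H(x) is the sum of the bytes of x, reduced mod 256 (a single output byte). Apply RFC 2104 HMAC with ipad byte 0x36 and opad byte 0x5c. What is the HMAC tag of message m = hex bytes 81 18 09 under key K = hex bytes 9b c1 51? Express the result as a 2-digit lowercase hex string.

Key hex bytes 9b c1 51 is 3 bytes ≤ B = 7; zero-pad to 7 bytes: K' = 9b c1 51 00 00 00 00.
K' ⊕ ipad = ad f7 67 36 36 36 36.  K' ⊕ opad = c7 9d 0d 5c 5c 5c 5c.
Inner input = (K'⊕ipad) ∥ m = ad f7 67 36 36 36 36 ∥ 81 18 09.
Inner hash: sum = 173+247+103+54+54+54+54+129+24+9 = 901; mod 256 = 133 → 85.
Outer input = (K'⊕opad) ∥ inner = c7 9d 0d 5c 5c 5c 5c ∥ 85.
Outer hash (tag): sum = 199+157+13+92+92+92+92+133 = 870; mod 256 = 102 → 66.

66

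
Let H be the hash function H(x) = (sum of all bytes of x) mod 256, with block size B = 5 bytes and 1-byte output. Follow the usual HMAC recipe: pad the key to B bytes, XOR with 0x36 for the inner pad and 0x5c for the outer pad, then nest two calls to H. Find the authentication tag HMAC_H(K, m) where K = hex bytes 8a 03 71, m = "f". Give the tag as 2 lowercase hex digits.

Key hex bytes 8a 03 71 is 3 bytes ≤ B = 5; zero-pad to 5 bytes: K' = 8a 03 71 00 00.
K' ⊕ ipad = bc 35 47 36 36.  K' ⊕ opad = d6 5f 2d 5c 5c.
Inner input = (K'⊕ipad) ∥ m = bc 35 47 36 36 ∥ 66.
Inner hash: sum = 188+53+71+54+54+102 = 522; mod 256 = 10 → 0a.
Outer input = (K'⊕opad) ∥ inner = d6 5f 2d 5c 5c ∥ 0a.
Outer hash (tag): sum = 214+95+45+92+92+10 = 548; mod 256 = 36 → 24.

24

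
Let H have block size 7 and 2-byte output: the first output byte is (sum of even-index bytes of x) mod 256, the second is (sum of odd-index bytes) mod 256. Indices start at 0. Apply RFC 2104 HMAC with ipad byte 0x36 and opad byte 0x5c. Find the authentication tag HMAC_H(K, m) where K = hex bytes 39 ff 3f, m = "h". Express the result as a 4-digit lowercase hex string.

1ddf

Key hex bytes 39 ff 3f is 3 bytes ≤ B = 7; zero-pad to 7 bytes: K' = 39 ff 3f 00 00 00 00.
K' ⊕ ipad = 0f c9 09 36 36 36 36.  K' ⊕ opad = 65 a3 63 5c 5c 5c 5c.
Inner input = (K'⊕ipad) ∥ m = 0f c9 09 36 36 36 36 ∥ 68.
Inner hash: even-index sum = 132 mod 256 = 132; odd-index sum = 413 mod 256 = 157 → 84 9d.
Outer input = (K'⊕opad) ∥ inner = 65 a3 63 5c 5c 5c 5c ∥ 84 9d.
Outer hash (tag): even-index sum = 541 mod 256 = 29; odd-index sum = 479 mod 256 = 223 → 1d df.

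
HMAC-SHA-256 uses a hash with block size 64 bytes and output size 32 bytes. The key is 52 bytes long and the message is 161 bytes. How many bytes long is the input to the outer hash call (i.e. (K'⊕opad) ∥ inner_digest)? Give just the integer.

Key is 52 ≤ 64 bytes, zero-padded: |K'| = 64.
Outer input = (K'⊕opad) ∥ H(inner) → 64 + 32 = 96 bytes.

96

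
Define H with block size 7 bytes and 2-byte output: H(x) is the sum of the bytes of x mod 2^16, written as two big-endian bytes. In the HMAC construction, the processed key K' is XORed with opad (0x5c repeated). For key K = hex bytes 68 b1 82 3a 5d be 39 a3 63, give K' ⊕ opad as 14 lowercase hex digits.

58735c5c5c5c5c

Key hex bytes 68 b1 82 3a 5d be 39 a3 63 is 9 bytes > B = 7, so hash it first: H(key) = 04 2f, then zero-pad to 7 bytes: K' = 04 2f 00 00 00 00 00.
XOR each byte with 0x5c: 04⊕5c=58, 2f⊕5c=73, 00⊕5c=5c, 00⊕5c=5c, 00⊕5c=5c, 00⊕5c=5c, 00⊕5c=5c.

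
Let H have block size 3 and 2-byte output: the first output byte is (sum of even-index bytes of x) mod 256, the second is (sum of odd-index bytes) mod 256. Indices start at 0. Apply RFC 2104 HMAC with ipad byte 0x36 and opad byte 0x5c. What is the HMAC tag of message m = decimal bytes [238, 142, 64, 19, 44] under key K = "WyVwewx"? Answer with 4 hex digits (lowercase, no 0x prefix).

ddce

Key "WyVwewx" = 57 79 56 77 65 77 78 is 7 bytes > B = 3, so hash it first: H(key) = 8a 67, then zero-pad to 3 bytes: K' = 8a 67 00.
K' ⊕ ipad = bc 51 36.  K' ⊕ opad = d6 3b 5c.
Inner input = (K'⊕ipad) ∥ m = bc 51 36 ∥ ee 8e 40 13 2c.
Inner hash: even-index sum = 403 mod 256 = 147; odd-index sum = 427 mod 256 = 171 → 93 ab.
Outer input = (K'⊕opad) ∥ inner = d6 3b 5c ∥ 93 ab.
Outer hash (tag): even-index sum = 477 mod 256 = 221; odd-index sum = 206 mod 256 = 206 → dd ce.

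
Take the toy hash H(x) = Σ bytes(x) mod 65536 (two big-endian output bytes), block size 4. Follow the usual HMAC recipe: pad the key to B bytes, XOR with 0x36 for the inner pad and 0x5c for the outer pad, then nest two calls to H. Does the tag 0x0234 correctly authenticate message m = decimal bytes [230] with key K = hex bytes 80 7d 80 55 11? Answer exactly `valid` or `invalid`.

valid

Key hex bytes 80 7d 80 55 11 is 5 bytes > B = 4, so hash it first: H(key) = 01 e3, then zero-pad to 4 bytes: K' = 01 e3 00 00.
K' ⊕ ipad = 37 d5 36 36; K' ⊕ opad = 5d bf 5c 5c.
Inner hash: sum = 55+213+54+54+230 = 606 → 02 5e.
Outer hash (recomputed tag): sum = 93+191+92+92+2+94 = 564 → 02 34.
Recomputed tag = 0234; claimed = 0234 → match.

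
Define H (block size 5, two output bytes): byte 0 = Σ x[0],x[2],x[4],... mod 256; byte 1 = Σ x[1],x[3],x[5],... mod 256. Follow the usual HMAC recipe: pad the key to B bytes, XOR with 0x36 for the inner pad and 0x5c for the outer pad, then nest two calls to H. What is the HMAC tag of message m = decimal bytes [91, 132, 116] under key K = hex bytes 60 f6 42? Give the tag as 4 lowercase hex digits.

7b8a

Key hex bytes 60 f6 42 is 3 bytes ≤ B = 5; zero-pad to 5 bytes: K' = 60 f6 42 00 00.
K' ⊕ ipad = 56 c0 74 36 36.  K' ⊕ opad = 3c aa 1e 5c 5c.
Inner input = (K'⊕ipad) ∥ m = 56 c0 74 36 36 ∥ 5b 84 74.
Inner hash: even-index sum = 388 mod 256 = 132; odd-index sum = 453 mod 256 = 197 → 84 c5.
Outer input = (K'⊕opad) ∥ inner = 3c aa 1e 5c 5c ∥ 84 c5.
Outer hash (tag): even-index sum = 379 mod 256 = 123; odd-index sum = 394 mod 256 = 138 → 7b 8a.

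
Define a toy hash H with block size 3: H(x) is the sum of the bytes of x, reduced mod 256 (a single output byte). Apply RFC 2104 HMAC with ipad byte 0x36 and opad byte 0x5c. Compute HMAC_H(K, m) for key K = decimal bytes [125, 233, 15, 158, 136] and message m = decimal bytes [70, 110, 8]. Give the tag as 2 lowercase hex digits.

Key decimal bytes [125, 233, 15, 158, 136] = 7d e9 0f 9e 88 is 5 bytes > B = 3, so hash it first: H(key) = 9b, then zero-pad to 3 bytes: K' = 9b 00 00.
K' ⊕ ipad = ad 36 36.  K' ⊕ opad = c7 5c 5c.
Inner input = (K'⊕ipad) ∥ m = ad 36 36 ∥ 46 6e 08.
Inner hash: sum = 173+54+54+70+110+8 = 469; mod 256 = 213 → d5.
Outer input = (K'⊕opad) ∥ inner = c7 5c 5c ∥ d5.
Outer hash (tag): sum = 199+92+92+213 = 596; mod 256 = 84 → 54.

54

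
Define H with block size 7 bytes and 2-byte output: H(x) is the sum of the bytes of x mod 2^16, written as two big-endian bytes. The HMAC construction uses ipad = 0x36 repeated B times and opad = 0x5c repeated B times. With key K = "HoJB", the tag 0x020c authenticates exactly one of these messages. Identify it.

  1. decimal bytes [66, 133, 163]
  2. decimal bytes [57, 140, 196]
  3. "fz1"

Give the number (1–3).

Key "HoJB" = 48 6f 4a 42 is 4 bytes ≤ B = 7; zero-pad to 7 bytes: K' = 48 6f 4a 42 00 00 00.
K' ⊕ ipad = 7e 59 7c 74 36 36 36; K' ⊕ opad = 14 33 16 1e 5c 5c 5c.
m1: inner = H(7e 59 7c 74 36 36 36 42 85 a3) = 03 d3; tag = H(14 33 16 1e 5c 5c 5c 03 d3) = 0265
m2: inner = H(7e 59 7c 74 36 36 36 39 8c c4) = 03 f2; tag = H(14 33 16 1e 5c 5c 5c 03 f2) = 0284
m3: inner = H(7e 59 7c 74 36 36 36 66 7a 31) = 03 7a; tag = H(14 33 16 1e 5c 5c 5c 03 7a) = 020c ← matches

3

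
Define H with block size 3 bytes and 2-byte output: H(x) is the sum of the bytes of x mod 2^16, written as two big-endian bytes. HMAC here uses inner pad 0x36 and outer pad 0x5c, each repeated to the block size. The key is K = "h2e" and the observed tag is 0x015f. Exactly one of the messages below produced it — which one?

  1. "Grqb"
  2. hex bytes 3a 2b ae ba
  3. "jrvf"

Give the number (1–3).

Key "h2e" = 68 32 65 is exactly B = 3 bytes: K' = 68 32 65.
K' ⊕ ipad = 5e 04 53; K' ⊕ opad = 34 6e 39.
m1: inner = H(5e 04 53 47 72 71 62) = 02 41; tag = H(34 6e 39 02 41) = 011e
m2: inner = H(5e 04 53 3a 2b ae ba) = 02 82; tag = H(34 6e 39 02 82) = 015f ← matches
m3: inner = H(5e 04 53 6a 72 76 66) = 02 6d; tag = H(34 6e 39 02 6d) = 014a

2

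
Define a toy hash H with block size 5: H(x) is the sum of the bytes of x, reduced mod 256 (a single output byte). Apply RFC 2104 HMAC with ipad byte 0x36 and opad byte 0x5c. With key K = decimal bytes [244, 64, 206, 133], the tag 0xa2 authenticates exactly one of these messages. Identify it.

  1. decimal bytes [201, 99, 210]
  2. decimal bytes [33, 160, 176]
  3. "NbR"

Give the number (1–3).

Key decimal bytes [244, 64, 206, 133] = f4 40 ce 85 is 4 bytes ≤ B = 5; zero-pad to 5 bytes: K' = f4 40 ce 85 00.
K' ⊕ ipad = c2 76 f8 b3 36; K' ⊕ opad = a8 1c 92 d9 5c.
m1: inner = H(c2 76 f8 b3 36 c9 63 d2) = 17; tag = H(a8 1c 92 d9 5c 17) = a2 ← matches
m2: inner = H(c2 76 f8 b3 36 21 a0 b0) = 8a; tag = H(a8 1c 92 d9 5c 8a) = 15
m3: inner = H(c2 76 f8 b3 36 4e 62 52) = 1b; tag = H(a8 1c 92 d9 5c 1b) = a6

1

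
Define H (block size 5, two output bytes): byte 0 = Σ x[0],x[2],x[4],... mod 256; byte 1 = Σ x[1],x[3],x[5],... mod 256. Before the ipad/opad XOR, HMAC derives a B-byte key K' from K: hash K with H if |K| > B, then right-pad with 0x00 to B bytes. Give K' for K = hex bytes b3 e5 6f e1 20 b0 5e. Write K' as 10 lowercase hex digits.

a076000000

|K| = 7 > B = 5, so first hash the key.
H(K): even-index sum = 416 mod 256 = 160; odd-index sum = 630 mod 256 = 118 → a0 76.
Zero-pad H(K) = a0 76 to 5 bytes: K' = a0 76 00 00 00.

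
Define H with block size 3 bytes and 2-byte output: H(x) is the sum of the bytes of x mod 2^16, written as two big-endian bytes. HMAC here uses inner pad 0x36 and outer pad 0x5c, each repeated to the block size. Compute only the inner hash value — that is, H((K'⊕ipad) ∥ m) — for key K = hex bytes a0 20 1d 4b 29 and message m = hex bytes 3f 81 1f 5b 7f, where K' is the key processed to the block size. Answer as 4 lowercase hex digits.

Key hex bytes a0 20 1d 4b 29 is 5 bytes > B = 3, so hash it first: H(key) = 01 51, then zero-pad to 3 bytes: K' = 01 51 00.
K' ⊕ ipad = 37 67 36.
Inner input = 37 67 36 ∥ 3f 81 1f 5b 7f.
Inner hash: sum = 55+103+54+63+129+31+91+127 = 653 → 02 8d.

028d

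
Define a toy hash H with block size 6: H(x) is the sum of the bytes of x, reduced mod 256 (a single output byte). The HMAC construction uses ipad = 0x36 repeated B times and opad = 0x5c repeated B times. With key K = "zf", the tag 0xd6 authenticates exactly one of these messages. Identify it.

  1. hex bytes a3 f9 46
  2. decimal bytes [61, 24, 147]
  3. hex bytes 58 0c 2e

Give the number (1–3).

Key "zf" = 7a 66 is 2 bytes ≤ B = 6; zero-pad to 6 bytes: K' = 7a 66 00 00 00 00.
K' ⊕ ipad = 4c 50 36 36 36 36; K' ⊕ opad = 26 3a 5c 5c 5c 5c.
m1: inner = H(4c 50 36 36 36 36 a3 f9 46) = 56; tag = H(26 3a 5c 5c 5c 5c 56) = 26
m2: inner = H(4c 50 36 36 36 36 3d 18 93) = 5c; tag = H(26 3a 5c 5c 5c 5c 5c) = 2c
m3: inner = H(4c 50 36 36 36 36 58 0c 2e) = 06; tag = H(26 3a 5c 5c 5c 5c 06) = d6 ← matches

3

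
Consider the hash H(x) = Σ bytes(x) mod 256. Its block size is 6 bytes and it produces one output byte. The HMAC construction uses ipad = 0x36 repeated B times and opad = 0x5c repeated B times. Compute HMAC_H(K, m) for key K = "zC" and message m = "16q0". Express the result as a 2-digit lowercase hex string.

56

Key "zC" = 7a 43 is 2 bytes ≤ B = 6; zero-pad to 6 bytes: K' = 7a 43 00 00 00 00.
K' ⊕ ipad = 4c 75 36 36 36 36.  K' ⊕ opad = 26 1f 5c 5c 5c 5c.
Inner input = (K'⊕ipad) ∥ m = 4c 75 36 36 36 36 ∥ 31 36 71 30.
Inner hash: sum = 76+117+54+54+54+54+49+54+113+48 = 673; mod 256 = 161 → a1.
Outer input = (K'⊕opad) ∥ inner = 26 1f 5c 5c 5c 5c ∥ a1.
Outer hash (tag): sum = 38+31+92+92+92+92+161 = 598; mod 256 = 86 → 56.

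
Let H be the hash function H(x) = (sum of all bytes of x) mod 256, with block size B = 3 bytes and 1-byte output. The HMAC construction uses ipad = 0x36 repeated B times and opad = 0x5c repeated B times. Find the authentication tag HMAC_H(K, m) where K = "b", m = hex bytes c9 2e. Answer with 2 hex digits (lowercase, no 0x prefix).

ad

Key "b" = 62 is 1 byte ≤ B = 3; zero-pad to 3 bytes: K' = 62 00 00.
K' ⊕ ipad = 54 36 36.  K' ⊕ opad = 3e 5c 5c.
Inner input = (K'⊕ipad) ∥ m = 54 36 36 ∥ c9 2e.
Inner hash: sum = 84+54+54+201+46 = 439; mod 256 = 183 → b7.
Outer input = (K'⊕opad) ∥ inner = 3e 5c 5c ∥ b7.
Outer hash (tag): sum = 62+92+92+183 = 429; mod 256 = 173 → ad.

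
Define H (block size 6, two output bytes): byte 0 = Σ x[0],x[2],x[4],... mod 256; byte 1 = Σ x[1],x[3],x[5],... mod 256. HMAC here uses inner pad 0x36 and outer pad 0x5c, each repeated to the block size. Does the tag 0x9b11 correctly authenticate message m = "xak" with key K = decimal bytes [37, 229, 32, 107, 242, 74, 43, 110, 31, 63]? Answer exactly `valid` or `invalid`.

Key decimal bytes [37, 229, 32, 107, 242, 74, 43, 110, 31, 63] = 25 e5 20 6b f2 4a 2b 6e 1f 3f is 10 bytes > B = 6, so hash it first: H(key) = 81 47, then zero-pad to 6 bytes: K' = 81 47 00 00 00 00.
K' ⊕ ipad = b7 71 36 36 36 36; K' ⊕ opad = dd 1b 5c 5c 5c 5c.
Inner hash: even-index sum = 518 mod 256 = 6; odd-index sum = 318 mod 256 = 62 → 06 3e.
Outer hash (recomputed tag): even-index sum = 411 mod 256 = 155; odd-index sum = 273 mod 256 = 17 → 9b 11.
Recomputed tag = 9b11; claimed = 9b11 → match.

valid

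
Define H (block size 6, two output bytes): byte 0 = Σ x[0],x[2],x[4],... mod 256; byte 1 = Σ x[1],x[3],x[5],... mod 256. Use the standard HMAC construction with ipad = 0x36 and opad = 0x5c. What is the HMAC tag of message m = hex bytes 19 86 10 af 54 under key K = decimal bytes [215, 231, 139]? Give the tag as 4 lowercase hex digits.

Key decimal bytes [215, 231, 139] = d7 e7 8b is 3 bytes ≤ B = 6; zero-pad to 6 bytes: K' = d7 e7 8b 00 00 00.
K' ⊕ ipad = e1 d1 bd 36 36 36.  K' ⊕ opad = 8b bb d7 5c 5c 5c.
Inner input = (K'⊕ipad) ∥ m = e1 d1 bd 36 36 36 ∥ 19 86 10 af 54.
Inner hash: even-index sum = 593 mod 256 = 81; odd-index sum = 626 mod 256 = 114 → 51 72.
Outer input = (K'⊕opad) ∥ inner = 8b bb d7 5c 5c 5c ∥ 51 72.
Outer hash (tag): even-index sum = 527 mod 256 = 15; odd-index sum = 485 mod 256 = 229 → 0f e5.

0fe5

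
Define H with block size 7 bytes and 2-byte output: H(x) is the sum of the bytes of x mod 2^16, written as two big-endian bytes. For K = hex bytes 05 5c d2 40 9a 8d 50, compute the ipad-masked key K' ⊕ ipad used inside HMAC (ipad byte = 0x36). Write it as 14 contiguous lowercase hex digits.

336ae476acbb66

Key hex bytes 05 5c d2 40 9a 8d 50 is exactly B = 7 bytes: K' = 05 5c d2 40 9a 8d 50.
XOR each byte with 0x36: 05⊕36=33, 5c⊕36=6a, d2⊕36=e4, 40⊕36=76, 9a⊕36=ac, 8d⊕36=bb, 50⊕36=66.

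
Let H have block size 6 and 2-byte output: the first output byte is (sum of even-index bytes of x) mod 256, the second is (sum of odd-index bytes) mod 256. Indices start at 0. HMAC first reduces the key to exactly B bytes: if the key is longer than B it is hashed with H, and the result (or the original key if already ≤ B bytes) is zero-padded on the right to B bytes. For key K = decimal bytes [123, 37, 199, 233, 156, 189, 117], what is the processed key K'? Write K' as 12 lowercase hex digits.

53cb00000000

|K| = 7 > B = 6, so first hash the key.
H(K): even-index sum = 595 mod 256 = 83; odd-index sum = 459 mod 256 = 203 → 53 cb.
Zero-pad H(K) = 53 cb to 6 bytes: K' = 53 cb 00 00 00 00.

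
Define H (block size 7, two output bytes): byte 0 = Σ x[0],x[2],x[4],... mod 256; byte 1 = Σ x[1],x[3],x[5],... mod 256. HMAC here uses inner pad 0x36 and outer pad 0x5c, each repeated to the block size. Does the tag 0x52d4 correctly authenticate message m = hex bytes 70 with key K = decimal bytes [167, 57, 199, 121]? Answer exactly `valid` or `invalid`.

valid

Key decimal bytes [167, 57, 199, 121] = a7 39 c7 79 is 4 bytes ≤ B = 7; zero-pad to 7 bytes: K' = a7 39 c7 79 00 00 00.
K' ⊕ ipad = 91 0f f1 4f 36 36 36; K' ⊕ opad = fb 65 9b 25 5c 5c 5c.
Inner hash: even-index sum = 494 mod 256 = 238; odd-index sum = 260 mod 256 = 4 → ee 04.
Outer hash (recomputed tag): even-index sum = 594 mod 256 = 82; odd-index sum = 468 mod 256 = 212 → 52 d4.
Recomputed tag = 52d4; claimed = 52d4 → match.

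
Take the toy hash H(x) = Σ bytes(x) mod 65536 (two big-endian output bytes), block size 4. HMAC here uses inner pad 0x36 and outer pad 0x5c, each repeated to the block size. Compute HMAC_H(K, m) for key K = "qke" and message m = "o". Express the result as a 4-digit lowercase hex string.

0196

Key "qke" = 71 6b 65 is 3 bytes ≤ B = 4; zero-pad to 4 bytes: K' = 71 6b 65 00.
K' ⊕ ipad = 47 5d 53 36.  K' ⊕ opad = 2d 37 39 5c.
Inner input = (K'⊕ipad) ∥ m = 47 5d 53 36 ∥ 6f.
Inner hash: sum = 71+93+83+54+111 = 412 → 01 9c.
Outer input = (K'⊕opad) ∥ inner = 2d 37 39 5c ∥ 01 9c.
Outer hash (tag): sum = 45+55+57+92+1+156 = 406 → 01 96.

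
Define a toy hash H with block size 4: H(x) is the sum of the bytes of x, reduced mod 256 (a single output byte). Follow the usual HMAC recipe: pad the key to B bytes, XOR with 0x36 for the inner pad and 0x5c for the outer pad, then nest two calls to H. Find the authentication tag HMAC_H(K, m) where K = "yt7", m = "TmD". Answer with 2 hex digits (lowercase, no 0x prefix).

e1

Key "yt7" = 79 74 37 is 3 bytes ≤ B = 4; zero-pad to 4 bytes: K' = 79 74 37 00.
K' ⊕ ipad = 4f 42 01 36.  K' ⊕ opad = 25 28 6b 5c.
Inner input = (K'⊕ipad) ∥ m = 4f 42 01 36 ∥ 54 6d 44.
Inner hash: sum = 79+66+1+54+84+109+68 = 461; mod 256 = 205 → cd.
Outer input = (K'⊕opad) ∥ inner = 25 28 6b 5c ∥ cd.
Outer hash (tag): sum = 37+40+107+92+205 = 481; mod 256 = 225 → e1.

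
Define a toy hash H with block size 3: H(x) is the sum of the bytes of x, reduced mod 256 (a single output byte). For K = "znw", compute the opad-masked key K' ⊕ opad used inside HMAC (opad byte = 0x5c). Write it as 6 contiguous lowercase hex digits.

Key "znw" = 7a 6e 77 is exactly B = 3 bytes: K' = 7a 6e 77.
XOR each byte with 0x5c: 7a⊕5c=26, 6e⊕5c=32, 77⊕5c=2b.

26322b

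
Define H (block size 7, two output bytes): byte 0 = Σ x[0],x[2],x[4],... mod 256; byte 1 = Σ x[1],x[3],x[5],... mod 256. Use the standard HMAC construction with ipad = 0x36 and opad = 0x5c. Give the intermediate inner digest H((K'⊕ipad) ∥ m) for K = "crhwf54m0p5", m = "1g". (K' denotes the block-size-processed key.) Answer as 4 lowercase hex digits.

056a

Key "crhwf54m0p5" = 63 72 68 77 66 35 34 6d 30 70 35 is 11 bytes > B = 7, so hash it first: H(key) = ca fb, then zero-pad to 7 bytes: K' = ca fb 00 00 00 00 00.
K' ⊕ ipad = fc cd 36 36 36 36 36.
Inner input = fc cd 36 36 36 36 36 ∥ 31 67.
Inner hash: even-index sum = 517 mod 256 = 5; odd-index sum = 362 mod 256 = 106 → 05 6a.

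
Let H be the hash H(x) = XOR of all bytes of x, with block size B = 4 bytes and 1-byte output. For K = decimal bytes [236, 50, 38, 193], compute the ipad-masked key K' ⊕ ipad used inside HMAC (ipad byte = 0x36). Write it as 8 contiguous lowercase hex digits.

da0410f7

Key decimal bytes [236, 50, 38, 193] = ec 32 26 c1 is exactly B = 4 bytes: K' = ec 32 26 c1.
XOR each byte with 0x36: ec⊕36=da, 32⊕36=04, 26⊕36=10, c1⊕36=f7.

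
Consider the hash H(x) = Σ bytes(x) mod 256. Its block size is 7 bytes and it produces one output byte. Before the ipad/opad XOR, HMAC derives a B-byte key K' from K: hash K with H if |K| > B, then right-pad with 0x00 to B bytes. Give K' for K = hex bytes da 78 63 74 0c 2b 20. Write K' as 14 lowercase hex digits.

Key hex bytes da 78 63 74 0c 2b 20 is exactly B = 7 bytes: K' = da 78 63 74 0c 2b 20.

da7863740c2b20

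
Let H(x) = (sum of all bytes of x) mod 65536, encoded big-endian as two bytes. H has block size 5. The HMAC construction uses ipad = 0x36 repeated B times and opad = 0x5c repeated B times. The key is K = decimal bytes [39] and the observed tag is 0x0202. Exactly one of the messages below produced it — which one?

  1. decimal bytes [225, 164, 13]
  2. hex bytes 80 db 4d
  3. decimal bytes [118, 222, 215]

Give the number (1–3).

Key decimal bytes [39] = 27 is 1 byte ≤ B = 5; zero-pad to 5 bytes: K' = 27 00 00 00 00.
K' ⊕ ipad = 11 36 36 36 36; K' ⊕ opad = 7b 5c 5c 5c 5c.
m1: inner = H(11 36 36 36 36 e1 a4 0d) = 02 7b; tag = H(7b 5c 5c 5c 5c 02 7b) = 0268
m2: inner = H(11 36 36 36 36 80 db 4d) = 02 91; tag = H(7b 5c 5c 5c 5c 02 91) = 027e
m3: inner = H(11 36 36 36 36 76 de d7) = 03 14; tag = H(7b 5c 5c 5c 5c 03 14) = 0202 ← matches

3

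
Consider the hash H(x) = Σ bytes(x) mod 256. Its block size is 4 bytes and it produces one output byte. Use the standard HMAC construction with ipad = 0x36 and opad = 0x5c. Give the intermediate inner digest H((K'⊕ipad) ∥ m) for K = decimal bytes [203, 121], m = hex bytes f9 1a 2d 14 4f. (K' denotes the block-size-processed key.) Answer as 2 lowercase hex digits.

5b

Key decimal bytes [203, 121] = cb 79 is 2 bytes ≤ B = 4; zero-pad to 4 bytes: K' = cb 79 00 00.
K' ⊕ ipad = fd 4f 36 36.
Inner input = fd 4f 36 36 ∥ f9 1a 2d 14 4f.
Inner hash: sum = 253+79+54+54+249+26+45+20+79 = 859; mod 256 = 91 → 5b.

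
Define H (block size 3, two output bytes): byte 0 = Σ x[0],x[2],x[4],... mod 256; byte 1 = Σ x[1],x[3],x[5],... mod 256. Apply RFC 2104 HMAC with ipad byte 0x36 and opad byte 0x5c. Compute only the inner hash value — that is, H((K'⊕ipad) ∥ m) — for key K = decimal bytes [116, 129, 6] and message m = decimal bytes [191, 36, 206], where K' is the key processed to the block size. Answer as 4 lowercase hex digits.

9644

Key decimal bytes [116, 129, 6] = 74 81 06 is exactly B = 3 bytes: K' = 74 81 06.
K' ⊕ ipad = 42 b7 30.
Inner input = 42 b7 30 ∥ bf 24 ce.
Inner hash: even-index sum = 150 mod 256 = 150; odd-index sum = 580 mod 256 = 68 → 96 44.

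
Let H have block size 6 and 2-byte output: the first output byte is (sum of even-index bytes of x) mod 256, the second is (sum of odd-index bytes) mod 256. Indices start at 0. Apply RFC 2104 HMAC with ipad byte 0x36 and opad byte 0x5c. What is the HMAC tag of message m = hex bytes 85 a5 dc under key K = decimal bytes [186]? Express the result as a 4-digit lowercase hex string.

f75b

Key decimal bytes [186] = ba is 1 byte ≤ B = 6; zero-pad to 6 bytes: K' = ba 00 00 00 00 00.
K' ⊕ ipad = 8c 36 36 36 36 36.  K' ⊕ opad = e6 5c 5c 5c 5c 5c.
Inner input = (K'⊕ipad) ∥ m = 8c 36 36 36 36 36 ∥ 85 a5 dc.
Inner hash: even-index sum = 601 mod 256 = 89; odd-index sum = 327 mod 256 = 71 → 59 47.
Outer input = (K'⊕opad) ∥ inner = e6 5c 5c 5c 5c 5c ∥ 59 47.
Outer hash (tag): even-index sum = 503 mod 256 = 247; odd-index sum = 347 mod 256 = 91 → f7 5b.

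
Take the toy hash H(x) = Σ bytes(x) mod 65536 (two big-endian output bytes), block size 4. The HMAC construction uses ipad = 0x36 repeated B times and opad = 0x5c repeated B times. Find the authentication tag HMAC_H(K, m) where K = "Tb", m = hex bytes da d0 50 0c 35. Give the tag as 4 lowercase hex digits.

015e

Key "Tb" = 54 62 is 2 bytes ≤ B = 4; zero-pad to 4 bytes: K' = 54 62 00 00.
K' ⊕ ipad = 62 54 36 36.  K' ⊕ opad = 08 3e 5c 5c.
Inner input = (K'⊕ipad) ∥ m = 62 54 36 36 ∥ da d0 50 0c 35.
Inner hash: sum = 98+84+54+54+218+208+80+12+53 = 861 → 03 5d.
Outer input = (K'⊕opad) ∥ inner = 08 3e 5c 5c ∥ 03 5d.
Outer hash (tag): sum = 8+62+92+92+3+93 = 350 → 01 5e.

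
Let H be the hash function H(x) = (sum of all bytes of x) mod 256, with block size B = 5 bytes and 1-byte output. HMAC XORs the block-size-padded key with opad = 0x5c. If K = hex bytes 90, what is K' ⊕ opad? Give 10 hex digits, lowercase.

cc5c5c5c5c

Key hex bytes 90 is 1 byte ≤ B = 5; zero-pad to 5 bytes: K' = 90 00 00 00 00.
XOR each byte with 0x5c: 90⊕5c=cc, 00⊕5c=5c, 00⊕5c=5c, 00⊕5c=5c, 00⊕5c=5c.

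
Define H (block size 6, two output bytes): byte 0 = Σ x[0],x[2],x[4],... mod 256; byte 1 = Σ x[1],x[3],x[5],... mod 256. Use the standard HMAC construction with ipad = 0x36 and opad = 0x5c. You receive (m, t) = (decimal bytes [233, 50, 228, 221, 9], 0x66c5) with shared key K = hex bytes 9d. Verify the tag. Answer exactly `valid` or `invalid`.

valid

Key hex bytes 9d is 1 byte ≤ B = 6; zero-pad to 6 bytes: K' = 9d 00 00 00 00 00.
K' ⊕ ipad = ab 36 36 36 36 36; K' ⊕ opad = c1 5c 5c 5c 5c 5c.
Inner hash: even-index sum = 749 mod 256 = 237; odd-index sum = 433 mod 256 = 177 → ed b1.
Outer hash (recomputed tag): even-index sum = 614 mod 256 = 102; odd-index sum = 453 mod 256 = 197 → 66 c5.
Recomputed tag = 66c5; claimed = 66c5 → match.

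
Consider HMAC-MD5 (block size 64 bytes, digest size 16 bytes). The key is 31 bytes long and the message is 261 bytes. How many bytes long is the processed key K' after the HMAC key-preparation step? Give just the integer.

64

Key is 31 ≤ 64 bytes, zero-padded: |K'| = 64.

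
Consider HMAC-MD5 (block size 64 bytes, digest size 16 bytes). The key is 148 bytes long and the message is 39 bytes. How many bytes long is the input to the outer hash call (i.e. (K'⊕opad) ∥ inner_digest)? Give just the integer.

Key is 148 > 64 bytes, so it is hashed to 16 bytes then zero-padded to 64: |K'| = 64.
Outer input = (K'⊕opad) ∥ H(inner) → 64 + 16 = 80 bytes.

80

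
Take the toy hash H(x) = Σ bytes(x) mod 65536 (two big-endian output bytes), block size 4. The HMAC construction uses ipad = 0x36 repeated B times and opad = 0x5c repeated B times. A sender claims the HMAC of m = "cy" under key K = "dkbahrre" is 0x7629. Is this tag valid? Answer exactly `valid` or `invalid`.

invalid

Key "dkbahrre" = 64 6b 62 61 68 72 72 65 is 8 bytes > B = 4, so hash it first: H(key) = 03 43, then zero-pad to 4 bytes: K' = 03 43 00 00.
K' ⊕ ipad = 35 75 36 36; K' ⊕ opad = 5f 1f 5c 5c.
Inner hash: sum = 53+117+54+54+99+121 = 498 → 01 f2.
Outer hash (recomputed tag): sum = 95+31+92+92+1+242 = 553 → 02 29.
Recomputed tag = 0229; claimed = 7629 → mismatch.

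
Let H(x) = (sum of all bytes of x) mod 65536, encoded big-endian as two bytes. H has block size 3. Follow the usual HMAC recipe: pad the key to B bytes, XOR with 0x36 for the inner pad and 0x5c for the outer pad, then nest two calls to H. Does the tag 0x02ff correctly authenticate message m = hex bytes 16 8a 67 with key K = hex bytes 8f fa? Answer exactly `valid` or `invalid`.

invalid

Key hex bytes 8f fa is 2 bytes ≤ B = 3; zero-pad to 3 bytes: K' = 8f fa 00.
K' ⊕ ipad = b9 cc 36; K' ⊕ opad = d3 a6 5c.
Inner hash: sum = 185+204+54+22+138+103 = 706 → 02 c2.
Outer hash (recomputed tag): sum = 211+166+92+2+194 = 665 → 02 99.
Recomputed tag = 0299; claimed = 02ff → mismatch.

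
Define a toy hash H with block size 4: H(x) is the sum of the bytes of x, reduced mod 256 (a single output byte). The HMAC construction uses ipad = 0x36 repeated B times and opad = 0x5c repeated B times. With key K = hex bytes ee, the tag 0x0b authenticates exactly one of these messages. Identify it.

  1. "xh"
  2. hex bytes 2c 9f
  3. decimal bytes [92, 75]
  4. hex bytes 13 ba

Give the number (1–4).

2

Key hex bytes ee is 1 byte ≤ B = 4; zero-pad to 4 bytes: K' = ee 00 00 00.
K' ⊕ ipad = d8 36 36 36; K' ⊕ opad = b2 5c 5c 5c.
m1: inner = H(d8 36 36 36 78 68) = 5a; tag = H(b2 5c 5c 5c 5a) = 20
m2: inner = H(d8 36 36 36 2c 9f) = 45; tag = H(b2 5c 5c 5c 45) = 0b ← matches
m3: inner = H(d8 36 36 36 5c 4b) = 21; tag = H(b2 5c 5c 5c 21) = e7
m4: inner = H(d8 36 36 36 13 ba) = 47; tag = H(b2 5c 5c 5c 47) = 0d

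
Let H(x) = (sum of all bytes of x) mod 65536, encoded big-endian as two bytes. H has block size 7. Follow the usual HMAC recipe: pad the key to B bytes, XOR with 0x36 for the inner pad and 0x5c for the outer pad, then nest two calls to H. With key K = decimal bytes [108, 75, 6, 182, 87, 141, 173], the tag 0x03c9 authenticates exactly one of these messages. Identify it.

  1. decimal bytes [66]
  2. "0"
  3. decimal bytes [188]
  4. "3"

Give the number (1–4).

2

Key decimal bytes [108, 75, 6, 182, 87, 141, 173] = 6c 4b 06 b6 57 8d ad is exactly B = 7 bytes: K' = 6c 4b 06 b6 57 8d ad.
K' ⊕ ipad = 5a 7d 30 80 61 bb 9b; K' ⊕ opad = 30 17 5a ea 0b d1 f1.
m1: inner = H(5a 7d 30 80 61 bb 9b 42) = 03 80; tag = H(30 17 5a ea 0b d1 f1 03 80) = 03db
m2: inner = H(5a 7d 30 80 61 bb 9b 30) = 03 6e; tag = H(30 17 5a ea 0b d1 f1 03 6e) = 03c9 ← matches
m3: inner = H(5a 7d 30 80 61 bb 9b bc) = 03 fa; tag = H(30 17 5a ea 0b d1 f1 03 fa) = 0455
m4: inner = H(5a 7d 30 80 61 bb 9b 33) = 03 71; tag = H(30 17 5a ea 0b d1 f1 03 71) = 03cc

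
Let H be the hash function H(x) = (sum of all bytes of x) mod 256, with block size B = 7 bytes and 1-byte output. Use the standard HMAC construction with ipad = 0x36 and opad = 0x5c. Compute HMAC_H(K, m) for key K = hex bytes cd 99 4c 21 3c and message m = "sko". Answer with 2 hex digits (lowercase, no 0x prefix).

f9

Key hex bytes cd 99 4c 21 3c is 5 bytes ≤ B = 7; zero-pad to 7 bytes: K' = cd 99 4c 21 3c 00 00.
K' ⊕ ipad = fb af 7a 17 0a 36 36.  K' ⊕ opad = 91 c5 10 7d 60 5c 5c.
Inner input = (K'⊕ipad) ∥ m = fb af 7a 17 0a 36 36 ∥ 73 6b 6f.
Inner hash: sum = 251+175+122+23+10+54+54+115+107+111 = 1022; mod 256 = 254 → fe.
Outer input = (K'⊕opad) ∥ inner = 91 c5 10 7d 60 5c 5c ∥ fe.
Outer hash (tag): sum = 145+197+16+125+96+92+92+254 = 1017; mod 256 = 249 → f9.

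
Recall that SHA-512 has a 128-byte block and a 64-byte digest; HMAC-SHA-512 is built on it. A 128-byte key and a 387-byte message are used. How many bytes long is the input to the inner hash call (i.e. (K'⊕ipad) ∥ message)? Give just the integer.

Key is 128 ≤ 128 bytes, zero-padded: |K'| = 128.
Inner input = (K'⊕ipad) ∥ m → 128 + 387 = 515 bytes.

515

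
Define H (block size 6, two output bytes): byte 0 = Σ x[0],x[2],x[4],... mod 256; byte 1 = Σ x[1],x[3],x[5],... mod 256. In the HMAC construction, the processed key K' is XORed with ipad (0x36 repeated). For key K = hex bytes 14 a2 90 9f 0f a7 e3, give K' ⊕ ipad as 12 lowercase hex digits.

a0de36363636

Key hex bytes 14 a2 90 9f 0f a7 e3 is 7 bytes > B = 6, so hash it first: H(key) = 96 e8, then zero-pad to 6 bytes: K' = 96 e8 00 00 00 00.
XOR each byte with 0x36: 96⊕36=a0, e8⊕36=de, 00⊕36=36, 00⊕36=36, 00⊕36=36, 00⊕36=36.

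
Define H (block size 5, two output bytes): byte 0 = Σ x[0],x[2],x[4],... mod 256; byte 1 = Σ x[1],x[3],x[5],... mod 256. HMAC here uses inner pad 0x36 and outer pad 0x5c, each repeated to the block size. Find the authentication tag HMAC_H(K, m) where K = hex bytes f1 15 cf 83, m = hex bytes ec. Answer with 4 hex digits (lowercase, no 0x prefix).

Key hex bytes f1 15 cf 83 is 4 bytes ≤ B = 5; zero-pad to 5 bytes: K' = f1 15 cf 83 00.
K' ⊕ ipad = c7 23 f9 b5 36.  K' ⊕ opad = ad 49 93 df 5c.
Inner input = (K'⊕ipad) ∥ m = c7 23 f9 b5 36 ∥ ec.
Inner hash: even-index sum = 502 mod 256 = 246; odd-index sum = 452 mod 256 = 196 → f6 c4.
Outer input = (K'⊕opad) ∥ inner = ad 49 93 df 5c ∥ f6 c4.
Outer hash (tag): even-index sum = 608 mod 256 = 96; odd-index sum = 542 mod 256 = 30 → 60 1e.

601e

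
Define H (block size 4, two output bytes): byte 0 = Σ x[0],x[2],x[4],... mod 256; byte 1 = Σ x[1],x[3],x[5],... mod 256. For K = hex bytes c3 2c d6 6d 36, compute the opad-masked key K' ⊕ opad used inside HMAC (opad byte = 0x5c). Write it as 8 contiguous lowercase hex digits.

Key hex bytes c3 2c d6 6d 36 is 5 bytes > B = 4, so hash it first: H(key) = cf 99, then zero-pad to 4 bytes: K' = cf 99 00 00.
XOR each byte with 0x5c: cf⊕5c=93, 99⊕5c=c5, 00⊕5c=5c, 00⊕5c=5c.

93c55c5c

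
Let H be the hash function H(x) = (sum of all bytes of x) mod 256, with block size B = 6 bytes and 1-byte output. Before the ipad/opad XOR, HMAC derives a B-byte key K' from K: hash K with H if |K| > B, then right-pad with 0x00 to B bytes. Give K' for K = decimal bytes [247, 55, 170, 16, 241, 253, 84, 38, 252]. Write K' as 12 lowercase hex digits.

4c0000000000

|K| = 9 > B = 6, so first hash the key.
H(K): sum = 247+55+170+16+241+253+84+38+252 = 1356; mod 256 = 76 → 4c.
Zero-pad H(K) = 4c to 6 bytes: K' = 4c 00 00 00 00 00.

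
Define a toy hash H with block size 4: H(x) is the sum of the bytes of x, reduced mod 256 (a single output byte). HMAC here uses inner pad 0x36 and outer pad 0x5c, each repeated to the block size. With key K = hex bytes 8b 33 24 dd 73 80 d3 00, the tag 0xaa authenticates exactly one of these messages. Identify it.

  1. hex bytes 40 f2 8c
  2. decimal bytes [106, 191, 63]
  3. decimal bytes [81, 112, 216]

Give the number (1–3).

Key hex bytes 8b 33 24 dd 73 80 d3 00 is 8 bytes > B = 4, so hash it first: H(key) = 85, then zero-pad to 4 bytes: K' = 85 00 00 00.
K' ⊕ ipad = b3 36 36 36; K' ⊕ opad = d9 5c 5c 5c.
m1: inner = H(b3 36 36 36 40 f2 8c) = 13; tag = H(d9 5c 5c 5c 13) = 00
m2: inner = H(b3 36 36 36 6a bf 3f) = bd; tag = H(d9 5c 5c 5c bd) = aa ← matches
m3: inner = H(b3 36 36 36 51 70 d8) = ee; tag = H(d9 5c 5c 5c ee) = db

2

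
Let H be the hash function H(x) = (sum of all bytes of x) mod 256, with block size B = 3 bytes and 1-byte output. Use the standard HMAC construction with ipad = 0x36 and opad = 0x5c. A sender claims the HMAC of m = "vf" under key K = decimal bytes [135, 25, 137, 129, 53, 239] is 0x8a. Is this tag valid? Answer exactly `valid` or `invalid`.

valid

Key decimal bytes [135, 25, 137, 129, 53, 239] = 87 19 89 81 35 ef is 6 bytes > B = 3, so hash it first: H(key) = ce, then zero-pad to 3 bytes: K' = ce 00 00.
K' ⊕ ipad = f8 36 36; K' ⊕ opad = 92 5c 5c.
Inner hash: sum = 248+54+54+118+102 = 576; mod 256 = 64 → 40.
Outer hash (recomputed tag): sum = 146+92+92+64 = 394; mod 256 = 138 → 8a.
Recomputed tag = 8a; claimed = 8a → match.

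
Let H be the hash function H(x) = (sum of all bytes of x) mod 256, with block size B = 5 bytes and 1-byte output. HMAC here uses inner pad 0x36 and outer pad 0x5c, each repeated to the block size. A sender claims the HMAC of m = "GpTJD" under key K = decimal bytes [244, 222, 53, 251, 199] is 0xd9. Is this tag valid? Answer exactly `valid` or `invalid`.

valid

Key decimal bytes [244, 222, 53, 251, 199] = f4 de 35 fb c7 is exactly B = 5 bytes: K' = f4 de 35 fb c7.
K' ⊕ ipad = c2 e8 03 cd f1; K' ⊕ opad = a8 82 69 a7 9b.
Inner hash: sum = 194+232+3+205+241+71+112+84+74+68 = 1284; mod 256 = 4 → 04.
Outer hash (recomputed tag): sum = 168+130+105+167+155+4 = 729; mod 256 = 217 → d9.
Recomputed tag = d9; claimed = d9 → match.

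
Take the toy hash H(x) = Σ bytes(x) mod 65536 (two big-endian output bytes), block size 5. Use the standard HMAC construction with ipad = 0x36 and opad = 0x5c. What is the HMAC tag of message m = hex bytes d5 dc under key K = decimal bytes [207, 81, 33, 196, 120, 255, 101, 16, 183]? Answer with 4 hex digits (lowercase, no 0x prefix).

Key decimal bytes [207, 81, 33, 196, 120, 255, 101, 16, 183] = cf 51 21 c4 78 ff 65 10 b7 is 9 bytes > B = 5, so hash it first: H(key) = 04 a8, then zero-pad to 5 bytes: K' = 04 a8 00 00 00.
K' ⊕ ipad = 32 9e 36 36 36.  K' ⊕ opad = 58 f4 5c 5c 5c.
Inner input = (K'⊕ipad) ∥ m = 32 9e 36 36 36 ∥ d5 dc.
Inner hash: sum = 50+158+54+54+54+213+220 = 803 → 03 23.
Outer input = (K'⊕opad) ∥ inner = 58 f4 5c 5c 5c ∥ 03 23.
Outer hash (tag): sum = 88+244+92+92+92+3+35 = 646 → 02 86.

0286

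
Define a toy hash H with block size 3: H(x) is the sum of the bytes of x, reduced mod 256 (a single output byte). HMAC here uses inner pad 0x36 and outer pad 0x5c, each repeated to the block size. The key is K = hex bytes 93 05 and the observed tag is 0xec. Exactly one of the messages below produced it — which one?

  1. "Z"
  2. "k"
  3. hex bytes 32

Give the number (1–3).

1

Key hex bytes 93 05 is 2 bytes ≤ B = 3; zero-pad to 3 bytes: K' = 93 05 00.
K' ⊕ ipad = a5 33 36; K' ⊕ opad = cf 59 5c.
m1: inner = H(a5 33 36 5a) = 68; tag = H(cf 59 5c 68) = ec ← matches
m2: inner = H(a5 33 36 6b) = 79; tag = H(cf 59 5c 79) = fd
m3: inner = H(a5 33 36 32) = 40; tag = H(cf 59 5c 40) = c4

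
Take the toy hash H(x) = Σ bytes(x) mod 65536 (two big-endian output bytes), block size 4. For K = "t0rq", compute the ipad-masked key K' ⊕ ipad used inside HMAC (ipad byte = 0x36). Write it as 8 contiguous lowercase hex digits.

42064447

Key "t0rq" = 74 30 72 71 is exactly B = 4 bytes: K' = 74 30 72 71.
XOR each byte with 0x36: 74⊕36=42, 30⊕36=06, 72⊕36=44, 71⊕36=47.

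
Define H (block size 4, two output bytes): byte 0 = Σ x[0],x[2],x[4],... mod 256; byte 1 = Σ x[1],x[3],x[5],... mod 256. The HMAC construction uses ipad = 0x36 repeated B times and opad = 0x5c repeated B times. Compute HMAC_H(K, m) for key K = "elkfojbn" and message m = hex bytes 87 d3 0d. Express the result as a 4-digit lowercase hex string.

baf7

Key "elkfojbn" = 65 6c 6b 66 6f 6a 62 6e is 8 bytes > B = 4, so hash it first: H(key) = a1 aa, then zero-pad to 4 bytes: K' = a1 aa 00 00.
K' ⊕ ipad = 97 9c 36 36.  K' ⊕ opad = fd f6 5c 5c.
Inner input = (K'⊕ipad) ∥ m = 97 9c 36 36 ∥ 87 d3 0d.
Inner hash: even-index sum = 353 mod 256 = 97; odd-index sum = 421 mod 256 = 165 → 61 a5.
Outer input = (K'⊕opad) ∥ inner = fd f6 5c 5c ∥ 61 a5.
Outer hash (tag): even-index sum = 442 mod 256 = 186; odd-index sum = 503 mod 256 = 247 → ba f7.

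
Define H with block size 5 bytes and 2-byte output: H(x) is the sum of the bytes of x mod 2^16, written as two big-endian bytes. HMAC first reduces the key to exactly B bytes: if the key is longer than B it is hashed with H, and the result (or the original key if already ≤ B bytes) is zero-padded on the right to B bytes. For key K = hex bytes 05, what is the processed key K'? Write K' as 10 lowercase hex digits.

Key hex bytes 05 is 1 byte ≤ B = 5; zero-pad to 5 bytes: K' = 05 00 00 00 00.

0500000000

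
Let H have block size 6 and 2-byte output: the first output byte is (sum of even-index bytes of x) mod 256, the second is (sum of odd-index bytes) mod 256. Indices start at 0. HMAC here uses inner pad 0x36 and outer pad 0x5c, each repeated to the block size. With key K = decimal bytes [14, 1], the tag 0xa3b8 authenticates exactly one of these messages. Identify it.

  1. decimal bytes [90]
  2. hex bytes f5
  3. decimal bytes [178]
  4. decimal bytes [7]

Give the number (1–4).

2

Key decimal bytes [14, 1] = 0e 01 is 2 bytes ≤ B = 6; zero-pad to 6 bytes: K' = 0e 01 00 00 00 00.
K' ⊕ ipad = 38 37 36 36 36 36; K' ⊕ opad = 52 5d 5c 5c 5c 5c.
m1: inner = H(38 37 36 36 36 36 5a) = fe a3; tag = H(52 5d 5c 5c 5c 5c fe a3) = 08b8
m2: inner = H(38 37 36 36 36 36 f5) = 99 a3; tag = H(52 5d 5c 5c 5c 5c 99 a3) = a3b8 ← matches
m3: inner = H(38 37 36 36 36 36 b2) = 56 a3; tag = H(52 5d 5c 5c 5c 5c 56 a3) = 60b8
m4: inner = H(38 37 36 36 36 36 07) = ab a3; tag = H(52 5d 5c 5c 5c 5c ab a3) = b5b8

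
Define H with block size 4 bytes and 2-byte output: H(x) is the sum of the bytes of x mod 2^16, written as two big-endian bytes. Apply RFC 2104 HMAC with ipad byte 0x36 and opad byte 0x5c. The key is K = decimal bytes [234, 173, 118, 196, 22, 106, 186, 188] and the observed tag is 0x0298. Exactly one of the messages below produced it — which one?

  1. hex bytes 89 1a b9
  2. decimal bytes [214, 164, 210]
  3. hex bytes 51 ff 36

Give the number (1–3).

Key decimal bytes [234, 173, 118, 196, 22, 106, 186, 188] = ea ad 76 c4 16 6a ba bc is 8 bytes > B = 4, so hash it first: H(key) = 04 c7, then zero-pad to 4 bytes: K' = 04 c7 00 00.
K' ⊕ ipad = 32 f1 36 36; K' ⊕ opad = 58 9b 5c 5c.
m1: inner = H(32 f1 36 36 89 1a b9) = 02 eb; tag = H(58 9b 5c 5c 02 eb) = 0298 ← matches
m2: inner = H(32 f1 36 36 d6 a4 d2) = 03 db; tag = H(58 9b 5c 5c 03 db) = 0289
m3: inner = H(32 f1 36 36 51 ff 36) = 03 15; tag = H(58 9b 5c 5c 03 15) = 01c3

1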